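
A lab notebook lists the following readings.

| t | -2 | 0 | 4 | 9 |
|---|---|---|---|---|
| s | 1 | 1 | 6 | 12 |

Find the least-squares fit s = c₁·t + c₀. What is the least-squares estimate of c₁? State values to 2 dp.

c₁ = 1.06

Normal-equation sums: Σt·t = 101, Σt = 11, Σ1 = 4.
And Σt·s = 130, Σs = 20.
Determinant 101·4 − 11² = 283.
c₁ = (130·4 − 11·20)/283 = 300/283; c₀ = (101·20 − 11·130)/283 = 590/283.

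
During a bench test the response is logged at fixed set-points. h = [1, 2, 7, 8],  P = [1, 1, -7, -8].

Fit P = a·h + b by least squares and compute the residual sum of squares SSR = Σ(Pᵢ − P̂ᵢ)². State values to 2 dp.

SSR = 1.07

Normal-equation sums: Σh·h = 118, Σh = 18, Σ1 = 4.
Right-hand side: Σh·P = -110, ΣP = -13.
So AᵀA·[a, b]ᵀ = AᵀP: [[118, 18]; [18, 4]]·[a, b]ᵀ = [-110, -13]ᵀ.
det = 118·4 − 18² = 148.
a = ((-110)·4 − 18·(-13))/148 = -103/74; b = (118·(-13) − 18·(-110))/148 = 223/74.
Residuals: -23/37, 57/74, -10/37, 9/74; SSR = 79/74.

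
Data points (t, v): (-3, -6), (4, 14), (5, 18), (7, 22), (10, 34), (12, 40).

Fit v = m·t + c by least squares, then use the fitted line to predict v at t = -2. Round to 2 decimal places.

v̂ = -3.72

MᵀM·[m, c]ᵀ = Mᵀv reads: 343·m + 35·c = 1138;  35·m + 6·c = 122.
Eliminating c: 6·(row 1) − 35·(row 2) gives 833·m = 6·1138 − 35·122 = 2558, so m = 2558/833.
Then c = (122 − 35·(2558/833))/6 = 288/119.
At t = -2: v̂ = (2558/833)·(-2) + (288/119)·(1) = -3100/833.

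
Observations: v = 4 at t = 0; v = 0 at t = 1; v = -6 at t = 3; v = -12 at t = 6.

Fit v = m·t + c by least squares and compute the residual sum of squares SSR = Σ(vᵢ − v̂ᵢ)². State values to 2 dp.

From the data, Σt·t = 46, Σt = 10, Σ1 = 4.
For Aᵀv: Σt·v = -90, Σv = -14.
Normal equations: [[46, 10]; [10, 4]]·[m, c]ᵀ = [-90, -14]ᵀ.
det = 46·4 − 10² = 84.
m = ((-90)·4 − 10·(-14))/84 = -55/21; c = (46·(-14) − 10·(-90))/84 = 64/21.
Residuals: 20/21, -3/7, -25/21, 2/3; SSR = 62/21.

SSR = 2.95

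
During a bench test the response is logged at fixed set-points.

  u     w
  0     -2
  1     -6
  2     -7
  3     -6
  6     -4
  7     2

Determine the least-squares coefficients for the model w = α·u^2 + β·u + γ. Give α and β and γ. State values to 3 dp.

Sums needed: Σu^2·u^2 = 3795, Σu^2·u = 595, Σu^2 = 99, Σu·u = 99, Σu = 19, Σ1 = 6.
And Σu^2·w = -134, Σu·w = -48, Σw = -23.
Normal equations: [[3795, 595, 99]; [595, 99, 19]; [99, 19, 6]]·[α, β, γ]ᵀ = [-134, -48, -23]ᵀ.
Solving the 3×3 system (Gaussian elimination) gives α = 2543/4696, β = -15431/4696, γ = -1387/587.

α = 0.542, β = -3.286, γ = -2.363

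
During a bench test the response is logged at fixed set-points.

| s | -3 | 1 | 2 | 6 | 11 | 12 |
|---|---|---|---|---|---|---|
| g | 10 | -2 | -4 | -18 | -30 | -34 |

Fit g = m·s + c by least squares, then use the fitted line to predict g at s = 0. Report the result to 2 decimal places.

ĝ = 1.07

AᵀA·[m, c]ᵀ = Aᵀg reads: 315·m + 29·c = -886;  29·m + 6·c = -78.
Eliminating c: 6·(row 1) − 29·(row 2) gives 1049·m = 6·(-886) − 29·(-78) = -3054, so m = -3054/1049.
Then c = ((-78) − 29·(-3054/1049))/6 = 1124/1049.
At s = 0: ĝ = (-3054/1049)·(0) + (1124/1049)·(1) = 1124/1049.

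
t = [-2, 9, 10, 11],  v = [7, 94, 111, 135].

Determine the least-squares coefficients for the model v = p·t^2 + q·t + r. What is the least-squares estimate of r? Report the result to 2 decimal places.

r = 5.01

MᵀM·[p, q, r]ᵀ = Mᵀv reads: 31218·p + 3052·q + 306·r = 35077;  3052·p + 306·q + 28·r = 3427;  306·p + 28·q + 4·r = 347.
Row-reducing yields p = 6057/6178, q = 29717/30890, r = 77443/15445.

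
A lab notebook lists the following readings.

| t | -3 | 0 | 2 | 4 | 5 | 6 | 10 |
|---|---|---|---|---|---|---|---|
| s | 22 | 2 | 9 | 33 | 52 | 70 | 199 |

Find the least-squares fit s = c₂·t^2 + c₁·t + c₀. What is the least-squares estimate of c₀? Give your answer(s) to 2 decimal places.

c₀ = 2.28

Setting ∂/∂c₂ … = 0 gives: 12274·c₂ + 1386·c₁ + 190·c₀ = 24482;  1386·c₂ + 190·c₁ + 24·c₀ = 2754;  190·c₂ + 24·c₁ + 7·c₀ = 387.
(Σt^2·t^2 = 12274, Σt^2·t = 1386, Σt^2 = 190, Σt·t = 190, Σt = 24, Σ1 = 7, Σt^2·s = 24482, Σt·s = 2754, Σs = 387.)
Solving the 3×3 system (Gaussian elimination) gives c₂ = 800207/397236, c₁ = -64667/132412, c₀ = 453359/198618.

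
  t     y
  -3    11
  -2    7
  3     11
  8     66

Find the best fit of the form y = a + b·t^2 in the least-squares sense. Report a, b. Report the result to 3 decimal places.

a = 2.405, b = 0.993

The normal equations are: 4·a + 86·b = 95;  86·a + 4274·b = 4450.
Δ = 4·4274 − 86² = 9700.
a = (95·4274 − 86·4450)/9700 = 2333/970; b = (4·4450 − 86·95)/9700 = 963/970.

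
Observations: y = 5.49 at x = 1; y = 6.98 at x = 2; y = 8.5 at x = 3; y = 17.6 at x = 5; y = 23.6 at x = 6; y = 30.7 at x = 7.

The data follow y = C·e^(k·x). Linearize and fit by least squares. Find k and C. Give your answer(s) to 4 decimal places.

k = 0.2974, C = 3.8580

With ln yᵢ as the transformed response and xᵢ as the regressor:
Sums: Σx = 24.0000, Σ(x)² = 124.0000, Σln y = 15.2395, Σx·ln y = 69.2860.
Normal system: [[124.0000, 24.0000]; [24.0000, 6]]·[k, ln C]ᵀ = [69.2860, 15.2395]ᵀ.
Δ = 124.0000·6 − (24.0000)² = 168.0000; k = (69.2860·6 − 24.0000·15.2395)/168.0000 = 0.29744, ln C = (124.0000·15.2395 − 24.0000·69.2860)/168.0000 = 1.35016, so C = exp(1.35016) = 3.85805.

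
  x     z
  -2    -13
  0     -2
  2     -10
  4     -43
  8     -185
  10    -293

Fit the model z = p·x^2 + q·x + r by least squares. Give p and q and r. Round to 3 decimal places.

p = -3.036, q = 1.101, r = 0.100

The normal system AᵀA·[p, q, r]ᵀ = Aᵀz is [[14384, 1576, 188]; [1576, 188, 22]; [188, 22, 6]]·[p, q, r]ᵀ = [-41920, -4576, -546]ᵀ.
Row-reducing yields p = -5101/1680, q = 185/168, r = 1/10.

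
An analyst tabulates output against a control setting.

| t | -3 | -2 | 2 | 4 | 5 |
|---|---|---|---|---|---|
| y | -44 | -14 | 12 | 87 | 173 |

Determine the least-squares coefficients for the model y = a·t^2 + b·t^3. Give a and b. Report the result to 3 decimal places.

a = -0.450, b = 1.475

With design matrix A, AᵀA = [[994, 3906]; [3906, 20578]] and Aᵀy = [5313, 28589]ᵀ.
det = 994·20578 − 3906² = 5197696.
a = (5313·20578 − 3906·28589)/5197696 = -41745/92816; b = (994·28589 − 3906·5313)/5197696 = 136873/92816.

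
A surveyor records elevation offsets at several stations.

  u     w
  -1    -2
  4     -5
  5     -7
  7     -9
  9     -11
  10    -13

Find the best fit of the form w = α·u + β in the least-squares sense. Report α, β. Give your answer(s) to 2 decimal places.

The normal system XᵀX·[α, β]ᵀ = Xᵀw is [[272, 34]; [34, 6]]·[α, β]ᵀ = [-345, -47]ᵀ.
Eliminating β: 6·(row 1) − 34·(row 2) gives 476·α = 6·(-345) − 34·(-47) = -472, so α = -118/119.
Then β = ((-47) − 34·(-118/119))/6 = -31/14.

α = -0.99, β = -2.21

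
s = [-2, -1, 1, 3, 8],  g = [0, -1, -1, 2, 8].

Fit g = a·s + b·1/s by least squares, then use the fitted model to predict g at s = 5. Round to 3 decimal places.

The normal system AᵀA·[a, b]ᵀ = Aᵀg is [[79, 5]; [5, 1369/576]]·[a, b]ᵀ = [70, 5/3]ᵀ.
det = 79·(1369/576) − 5² = 93751/576.
a = (70·(1369/576) − 5·(5/3))/(93751/576) = 91030/93751; b = (79·(5/3) − 5·70)/(93751/576) = -125760/93751.
At s = 5: ĝ = (91030/93751)·(5) + (-125760/93751)·(1/5) = 429998/93751.

ĝ = 4.587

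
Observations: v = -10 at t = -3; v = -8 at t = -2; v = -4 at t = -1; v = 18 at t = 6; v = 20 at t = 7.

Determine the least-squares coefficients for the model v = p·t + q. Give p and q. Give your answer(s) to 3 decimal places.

p = 3.090, q = -1.126

Entries of XᵀX: Σt·t = 99, Σt = 7, Σ1 = 5.
Moment sums: Σt·v = 298, Σv = 16.
Normal equations: [[99, 7]; [7, 5]]·[p, q]ᵀ = [298, 16]ᵀ.
det = 99·5 − 7² = 446.
p = (298·5 − 7·16)/446 = 689/223; q = (99·16 − 7·298)/446 = -251/223.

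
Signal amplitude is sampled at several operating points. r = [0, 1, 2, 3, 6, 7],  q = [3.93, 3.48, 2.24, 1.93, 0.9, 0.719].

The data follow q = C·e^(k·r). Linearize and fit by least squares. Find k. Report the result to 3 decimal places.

Taking logs, ln q = k·r + ln C, so regress ln q on r.
Σr = 19.0000, Σ(r)² = 99.0000, Σln q = 3.6444, Σr·ln q = 1.8911.
Equations: 99.0000·k + 19.0000·ln C = 1.8911;  19.0000·k + 6·ln C = 3.6444.
Solving (det = 233.0000): k = -0.24849, ln C = 1.39427.

k = -0.248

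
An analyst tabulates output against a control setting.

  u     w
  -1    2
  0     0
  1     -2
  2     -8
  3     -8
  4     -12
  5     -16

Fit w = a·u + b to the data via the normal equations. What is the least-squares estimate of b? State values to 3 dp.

b = -0.286

The normal system AᵀA·[a, b]ᵀ = Aᵀw is [[56, 14]; [14, 7]]·[a, b]ᵀ = [-172, -44]ᵀ.
Eliminating b: 7·(row 1) − 14·(row 2) gives 196·a = 7·(-172) − 14·(-44) = -588, so a = -3.
Then b = ((-44) − 14·(-3))/7 = -2/7.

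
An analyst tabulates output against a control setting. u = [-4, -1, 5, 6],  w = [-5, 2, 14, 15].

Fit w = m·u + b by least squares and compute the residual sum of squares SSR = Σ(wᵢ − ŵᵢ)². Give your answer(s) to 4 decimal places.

SSR = 0.9855

Sums needed: Σu·u = 78, Σu = 6, Σ1 = 4.
And Σu·w = 178, Σw = 26.
det = 78·4 − 6² = 276.
m = (178·4 − 6·26)/276 = 139/69; b = (78·26 − 6·178)/276 = 80/23.
Residuals: -29/69, 37/69, 31/69, -13/23; SSR = 68/69.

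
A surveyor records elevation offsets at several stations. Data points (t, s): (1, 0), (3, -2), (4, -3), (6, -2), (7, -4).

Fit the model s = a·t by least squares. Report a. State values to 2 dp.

a = -0.52

Setting ∂/∂a … = 0 gives: 111·a = -58.
(Σt·t = 111, Σt·s = -58.)
a = (-58)/111 = -0.522523.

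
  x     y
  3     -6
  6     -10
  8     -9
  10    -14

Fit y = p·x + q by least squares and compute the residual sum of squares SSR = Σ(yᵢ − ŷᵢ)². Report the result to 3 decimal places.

Compute the Gram sums: Σx·x = 209, Σx = 27, Σ1 = 4.
Moment sums: Σx·y = -290, Σy = -39.
det = 209·4 − 27² = 107.
p = ((-290)·4 − 27·(-39))/107 = -1; q = (209·(-39) − 27·(-290))/107 = -3.
Residuals: 0, -1, 2, -1; SSR = 6.

SSR = 6.000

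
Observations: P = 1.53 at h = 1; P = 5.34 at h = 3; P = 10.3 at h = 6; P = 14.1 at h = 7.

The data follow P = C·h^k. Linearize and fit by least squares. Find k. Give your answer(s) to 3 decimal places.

k = 1.107

Taking logs, ln P = k·ln h + ln C, so regress ln P on ln h.
AᵀA = [[8.2039, 4.8363]; [4.8363, 4]], rhs = [11.1683, 7.0788]ᵀ  (here Σln h = 4.8363, Σ(ln h)² = 8.2039, Σln P = 7.0788, Σln h·ln P = 11.1683).
Solving (det = 9.4260): k = 1.10736, ln C = 0.43083.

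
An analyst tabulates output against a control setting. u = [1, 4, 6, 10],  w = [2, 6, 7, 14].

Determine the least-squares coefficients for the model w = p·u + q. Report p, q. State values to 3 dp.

p = 1.304, q = 0.404

Normal-equation sums: Σu·u = 153, Σu = 21, Σ1 = 4.
Moment sums: Σu·w = 208, Σw = 29.
MᵀM·[p, q]ᵀ = Mᵀw becomes [[153, 21]; [21, 4]]·[p, q]ᵀ = [208, 29]ᵀ.
det = 153·4 − 21² = 171.
p = (208·4 − 21·29)/171 = 223/171; q = (153·29 − 21·208)/171 = 23/57.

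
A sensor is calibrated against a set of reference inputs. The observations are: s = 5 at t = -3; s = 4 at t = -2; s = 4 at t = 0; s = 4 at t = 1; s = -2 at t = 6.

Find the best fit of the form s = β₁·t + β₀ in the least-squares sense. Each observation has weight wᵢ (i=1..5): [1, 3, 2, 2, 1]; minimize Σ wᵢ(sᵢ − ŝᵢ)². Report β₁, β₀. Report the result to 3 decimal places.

β₁ = -0.672, β₀ = 3.370

Entries of AᵀWA: Σwᵢ·t·t = 59, Σwᵢ·t = -1, Σwᵢ·1 = 9.
And Σwᵢ·t·s = -43, Σwᵢ·s = 31.
AᵀWA·[β₁, β₀]ᵀ = AᵀWs becomes [[59, -1]; [-1, 9]]·[β₁, β₀]ᵀ = [-43, 31]ᵀ.
Determinant 59·9 − (-1)² = 530.
β₁ = ((-43)·9 − (-1)·31)/530 = -178/265; β₀ = (59·31 − (-1)·(-43))/530 = 893/265.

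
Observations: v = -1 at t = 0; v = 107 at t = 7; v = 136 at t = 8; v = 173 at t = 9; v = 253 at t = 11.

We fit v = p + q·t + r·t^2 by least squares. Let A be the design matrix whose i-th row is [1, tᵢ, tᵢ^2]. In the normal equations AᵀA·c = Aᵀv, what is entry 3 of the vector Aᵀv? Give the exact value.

Entry 3 ↔ basis t^2, so (Aᵀv)_{3} = Σᵢ (t^2)·vᵢ = (0)·(-1) + (49)·(107) + (64)·(136) + (81)·(173) + (121)·(253) = 58573.

58573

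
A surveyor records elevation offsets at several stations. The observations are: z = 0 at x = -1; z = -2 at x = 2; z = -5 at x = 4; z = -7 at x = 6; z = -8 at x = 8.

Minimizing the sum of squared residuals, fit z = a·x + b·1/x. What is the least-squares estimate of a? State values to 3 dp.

Normal-equation sums: Σx·x = 121, Σx·1/x = 5, Σ1/x·1/x = 781/576.
For Mᵀz: Σx·z = -130, Σ1/x·z = -53/12.
So MᵀM·[a, b]ᵀ = Mᵀz: [[121, 5]; [5, 781/576]]·[a, b]ᵀ = [-130, -53/12]ᵀ.
det = 121·(781/576) − 5² = 80101/576.
a = ((-130)·(781/576) − 5·(-53/12))/(80101/576) = -88810/80101; b = (121·(-53/12) − 5·(-130))/(80101/576) = 66576/80101.

a = -1.109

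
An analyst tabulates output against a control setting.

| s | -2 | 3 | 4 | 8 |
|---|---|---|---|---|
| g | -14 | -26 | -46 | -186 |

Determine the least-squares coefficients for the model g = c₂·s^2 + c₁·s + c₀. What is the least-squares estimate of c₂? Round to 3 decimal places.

c₂ = -2.963

MᵀM·[c₂, c₁, c₀]ᵀ = Mᵀg reads: 4449·c₂ + 595·c₁ + 93·c₀ = -12930;  595·c₂ + 93·c₁ + 13·c₀ = -1722;  93·c₂ + 13·c₁ + 4·c₀ = -272.
(Σs^2·s^2 = 4449, Σs^2·s = 595, Σs^2 = 93, Σs·s = 93, Σs = 13, Σ1 = 4, Σs^2·g = -12930, Σs·g = -1722, Σg = -272.)
Solving the 3×3 system (Gaussian elimination) gives c₂ = -8993/3035, c₁ = 1761/3035, c₀ = -3016/3035.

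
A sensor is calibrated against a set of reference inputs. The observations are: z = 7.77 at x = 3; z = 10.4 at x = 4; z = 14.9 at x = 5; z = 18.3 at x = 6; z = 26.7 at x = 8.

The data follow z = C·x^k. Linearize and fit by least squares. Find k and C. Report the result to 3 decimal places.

k = 1.279, C = 1.858

Taking logs, ln z = k·ln x + ln C, so regress ln z on ln x.
Over the data: Σln x = 7.9655, Σ(ln x)² = 13.2535, Σln z = 13.2850, Σln x·ln z = 21.8853.
Normal system: [[13.2535, 7.9655]; [7.9655, 5]]·[k, ln C]ᵀ = [21.8853, 13.2850]ᵀ.
Slope k = (n·Σln x·ln z − Σln x·Σln z)/(n·Σ(ln x)² − (Σln x)²) = (5·21.8853 − 7.9655·13.2850)/2.8177 = 1.27910; ln C = (Σln z − k·Σln x)/n = 0.61925, so C = exp(0.61925) = 1.85754.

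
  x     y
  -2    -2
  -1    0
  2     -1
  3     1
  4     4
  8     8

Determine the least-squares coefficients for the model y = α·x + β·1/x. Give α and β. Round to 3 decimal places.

Entries of AᵀA: Σx·x = 98, Σx·1/x = 6, Σ1/x·1/x = 973/576.
Right-hand side: Σx·y = 85, Σ1/x·y = 17/6.
Eliminating β: (973/576)·(row 1) − 6·(row 2) gives (37309/288)·α = (973/576)·85 − 6·(17/6) = 72913/576, so α = 72913/74618.
Then β = ((17/6) − 6·(72913/74618))/(973/576) = -66912/37309.

α = 0.977, β = -1.793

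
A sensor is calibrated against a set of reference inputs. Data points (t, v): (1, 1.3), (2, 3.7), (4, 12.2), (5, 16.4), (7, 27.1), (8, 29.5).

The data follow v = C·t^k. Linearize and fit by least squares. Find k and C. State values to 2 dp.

Taking logs, ln v = k·ln t + ln C, so regress ln v on ln t.
Σln t = 7.7142, Σ(ln t)² = 13.1032, Σln v = 13.5533, Σln t·ln v = 22.3349.
Equations: 13.1032·k + 7.7142·ln C = 22.3349;  7.7142·k + 6·ln C = 13.5533.
Slope k = (n·Σln t·ln v − Σln t·Σln v)/(n·Σ(ln t)² − (Σln t)²) = (6·22.3349 − 7.7142·13.5533)/19.1098 = 1.54139; ln C = (Σln v − k·Σln t)/n = 0.27712, so C = exp(0.27712) = 1.31932.

k = 1.54, C = 1.32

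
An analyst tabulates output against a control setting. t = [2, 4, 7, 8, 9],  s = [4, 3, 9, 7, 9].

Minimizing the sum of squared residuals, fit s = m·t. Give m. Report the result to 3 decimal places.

Normal-equation sums: Σt·t = 214.
Moment sums: Σt·s = 220.
Normal equations: [[214]]·[m]ᵀ = [220]ᵀ.
Hence m = 220 / 214 ≈ 1.02804.

m = 1.028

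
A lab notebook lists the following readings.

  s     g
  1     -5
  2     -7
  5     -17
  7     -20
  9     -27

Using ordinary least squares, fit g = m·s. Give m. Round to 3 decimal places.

m = -3.044

Compute the Gram sums: Σs·s = 160.
For Aᵀg: Σs·g = -487.
Normal equations: [[160]]·[m]ᵀ = [-487]ᵀ.
Hence m = -487 / 160 ≈ -3.04375.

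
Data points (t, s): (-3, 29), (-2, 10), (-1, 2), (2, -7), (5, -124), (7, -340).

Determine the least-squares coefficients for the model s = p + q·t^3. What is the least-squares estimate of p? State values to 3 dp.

The normal equations are: 6·p + 440·q = -430;  440·p + 134132·q = -133041.
(Σ1 = 6, Σt^3 = 440, Σt^3·t^3 = 134132, Σs = -430, Σt^3·s = -133041.)
Eliminating q: 134132·(row 1) − 440·(row 2) gives 611192·p = 134132·(-430) − 440·(-133041) = 861280, so p = 107660/76399.
Then q = ((-133041) − 440·(107660/76399))/134132 = -304523/305596.

p = 1.409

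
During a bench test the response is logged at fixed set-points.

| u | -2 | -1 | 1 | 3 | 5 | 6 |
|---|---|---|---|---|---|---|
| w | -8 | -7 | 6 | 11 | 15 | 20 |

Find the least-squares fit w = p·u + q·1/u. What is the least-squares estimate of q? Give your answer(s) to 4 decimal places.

Entries of XᵀX: Σu·u = 76, Σu·1/u = 6, Σ1/u·1/u = 1093/450.
Moment sums: Σu·w = 257, Σ1/u·w = 27.
XᵀX·[p, q]ᵀ = Xᵀw becomes [[76, 6]; [6, 1093/450]]·[p, q]ᵀ = [257, 27]ᵀ.
det = 76·(1093/450) − 6² = 33434/225.
p = (257·(1093/450) − 6·27)/(33434/225) = 208001/66868; q = (76·27 − 6·257)/(33434/225) = 57375/16717.

q = 3.4321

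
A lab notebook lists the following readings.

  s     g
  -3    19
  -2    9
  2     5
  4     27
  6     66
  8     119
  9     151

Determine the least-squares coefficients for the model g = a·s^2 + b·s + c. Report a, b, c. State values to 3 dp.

a = 1.969, b = -0.795, c = -0.897

AᵀA·[a, b, c]ᵀ = Aᵀg reads: 12322·a + 1494·b + 214·c = 22882;  1494·a + 214·b + 24·c = 2750;  214·a + 24·b + 7·c = 396.
(Σs^2·s^2 = 12322, Σs^2·s = 1494, Σs^2 = 214, Σs·s = 214, Σs = 24, Σ1 = 7, Σs^2·g = 22882, Σs·g = 2750, Σg = 396.)
Solving the 3×3 system (Gaussian elimination) gives a = 315683/160332, b = -42469/53444, c = -71923/80166.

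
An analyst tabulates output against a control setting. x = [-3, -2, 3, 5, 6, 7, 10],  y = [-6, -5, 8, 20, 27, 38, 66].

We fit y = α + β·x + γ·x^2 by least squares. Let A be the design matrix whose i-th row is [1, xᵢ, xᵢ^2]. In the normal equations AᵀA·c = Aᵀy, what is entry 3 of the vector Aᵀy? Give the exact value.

9932

Entry 3 ↔ basis x^2, so (Aᵀy)_{3} = Σᵢ (x^2)·yᵢ = (9)·(-6) + (4)·(-5) + (9)·(8) + (25)·(20) + (36)·(27) + (49)·(38) + (100)·(66) = 9932.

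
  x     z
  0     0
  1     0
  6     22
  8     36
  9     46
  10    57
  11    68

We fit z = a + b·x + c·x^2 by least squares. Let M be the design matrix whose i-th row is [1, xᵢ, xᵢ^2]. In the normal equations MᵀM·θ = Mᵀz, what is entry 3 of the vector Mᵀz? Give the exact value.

20750

Entry 3 ↔ basis x^2, so (Mᵀz)_{3} = Σᵢ (x^2)·zᵢ = (0)·(0) + (1)·(0) + (36)·(22) + (64)·(36) + (81)·(46) + (100)·(57) + (121)·(68) = 20750.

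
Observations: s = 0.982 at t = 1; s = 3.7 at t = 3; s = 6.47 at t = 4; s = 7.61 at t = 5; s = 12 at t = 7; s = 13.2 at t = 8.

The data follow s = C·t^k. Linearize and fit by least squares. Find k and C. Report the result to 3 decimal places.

Linearized form: ln s = k·ln t + ln C. From the 6 transformed points,
XᵀX = [[13.8297, 8.1197]; [8.1197, 6]], rhs = [17.4929, 10.2519]ᵀ  (here Σln t = 8.1197, Σ(ln t)² = 13.8297, Σln s = 10.2519, Σln t·ln s = 17.4929).
Solving (det = 17.0487): k = 1.27370, ln C = -0.01502, so C = exp(-0.01502) = 0.98509.

k = 1.274, C = 0.985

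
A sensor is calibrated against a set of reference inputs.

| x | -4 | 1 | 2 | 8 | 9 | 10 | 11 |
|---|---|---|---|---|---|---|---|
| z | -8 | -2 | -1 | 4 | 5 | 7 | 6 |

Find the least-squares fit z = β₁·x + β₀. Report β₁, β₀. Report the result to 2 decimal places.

Compute the Gram sums: Σx·x = 387, Σx = 37, Σ1 = 7.
Right-hand side: Σx·z = 241, Σz = 11.
Normal equations: [[387, 37]; [37, 7]]·[β₁, β₀]ᵀ = [241, 11]ᵀ.
Determinant 387·7 − 37² = 1340.
β₁ = (241·7 − 37·11)/1340 = 64/67; β₀ = (387·11 − 37·241)/1340 = -233/67.

β₁ = 0.96, β₀ = -3.48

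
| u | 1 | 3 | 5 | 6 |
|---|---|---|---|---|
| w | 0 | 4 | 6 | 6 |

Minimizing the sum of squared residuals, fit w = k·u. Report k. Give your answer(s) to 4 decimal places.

k = 1.0986

Compute the Gram sums: Σu·u = 71.
Right-hand side: Σu·w = 78.
Hence k = 78 / 71 ≈ 1.09859.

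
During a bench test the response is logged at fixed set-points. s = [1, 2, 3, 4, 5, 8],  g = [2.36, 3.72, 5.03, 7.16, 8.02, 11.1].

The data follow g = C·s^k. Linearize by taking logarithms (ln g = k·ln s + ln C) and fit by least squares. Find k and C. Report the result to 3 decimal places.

Linearized form: ln g = k·ln s + ln C. From the 6 transformed points,
Σln s = 6.8669, Σ(ln s)² = 10.5236, Σln g = 10.2452, Σln s·ln g = 13.7701.
Equations: 10.5236·k + 6.8669·ln C = 13.7701;  6.8669·k + 6·ln C = 10.2452.
Δ = 10.5236·6 − (6.8669)² = 15.9867; k = (13.7701·6 − 6.8669·10.2452)/15.9867 = 0.76736, ln C = (10.5236·10.2452 − 6.8669·13.7701)/15.9867 = 0.82930, so C = exp(0.82930) = 2.29171.

k = 0.767, C = 2.292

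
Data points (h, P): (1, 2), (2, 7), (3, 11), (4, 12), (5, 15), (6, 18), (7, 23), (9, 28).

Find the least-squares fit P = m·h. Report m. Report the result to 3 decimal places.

m = 3.136

Forming MᵀM = [[221]] and MᵀP = [693]ᵀ gives MᵀM·[m]ᵀ = MᵀP.
Hence m = 693 / 221 ≈ 3.13575.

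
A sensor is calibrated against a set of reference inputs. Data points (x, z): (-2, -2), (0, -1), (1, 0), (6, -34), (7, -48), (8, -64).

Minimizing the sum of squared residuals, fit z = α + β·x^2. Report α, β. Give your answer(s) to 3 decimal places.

α = 0.822, β = -1.000

The normal equations are: 6·α + 154·β = -149;  154·α + 7810·β = -7680.
Eliminating β: 7810·(row 1) − 154·(row 2) gives 23144·α = 7810·(-149) − 154·(-7680) = 19030, so α = 865/1052.
Then β = ((-7680) − 154·(865/1052))/7810 = -11567/11572.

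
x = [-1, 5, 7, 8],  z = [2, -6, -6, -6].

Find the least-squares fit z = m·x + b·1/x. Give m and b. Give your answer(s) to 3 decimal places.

MᵀM·[m, b]ᵀ = Mᵀz reads: 139·m + 4·b = -122;  4·m + (84361/78400)·b = -673/140.
Determinant 139·(84361/78400) − 4² = 10471779/78400.
m = ((-122)·(84361/78400) − 4·(-673/140))/(10471779/78400) = -976058/1163531; b = (139·(-673/140) − 4·(-122))/(10471779/78400) = -1569680/1163531.

m = -0.839, b = -1.349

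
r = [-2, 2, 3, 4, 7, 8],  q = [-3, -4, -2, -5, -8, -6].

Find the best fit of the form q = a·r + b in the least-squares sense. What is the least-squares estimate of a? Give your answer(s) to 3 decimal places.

a = -0.449

The normal system MᵀM·[a, b]ᵀ = Mᵀq is [[146, 22]; [22, 6]]·[a, b]ᵀ = [-132, -28]ᵀ.
Determinant 146·6 − 22² = 392.
a = ((-132)·6 − 22·(-28))/392 = -22/49; b = (146·(-28) − 22·(-132))/392 = -148/49.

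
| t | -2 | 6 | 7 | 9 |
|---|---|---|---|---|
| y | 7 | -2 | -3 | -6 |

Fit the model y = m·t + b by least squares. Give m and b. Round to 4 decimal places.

m = -1.1571, b = 4.7857

Compute the Gram sums: Σt·t = 170, Σt = 20, Σ1 = 4.
Moment sums: Σt·y = -101, Σy = -4.
Eliminating b: 4·(row 1) − 20·(row 2) gives 280·m = 4·(-101) − 20·(-4) = -324, so m = -81/70.
Then b = ((-4) − 20·(-81/70))/4 = 67/14.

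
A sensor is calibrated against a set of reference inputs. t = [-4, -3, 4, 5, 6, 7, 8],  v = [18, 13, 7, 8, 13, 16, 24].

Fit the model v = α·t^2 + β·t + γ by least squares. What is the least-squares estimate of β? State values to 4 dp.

Sums needed: Σt^2·t^2 = 9011, Σt^2·t = 1169, Σt^2 = 215, Σt·t = 215, Σt = 23, Σ1 = 7.
For Mᵀv: Σt^2·v = 3505, Σt·v = 339, Σv = 99.
MᵀM·[α, β, γ]ᵀ = Mᵀv becomes [[9011, 1169, 215]; [1169, 215, 23]; [215, 23, 7]]·[α, β, γ]ᵀ = [3505, 339, 99]ᵀ.
Row-reducing yields α = 102184/212961, β = -318061/212961, γ = 306142/70987.

β = -1.4935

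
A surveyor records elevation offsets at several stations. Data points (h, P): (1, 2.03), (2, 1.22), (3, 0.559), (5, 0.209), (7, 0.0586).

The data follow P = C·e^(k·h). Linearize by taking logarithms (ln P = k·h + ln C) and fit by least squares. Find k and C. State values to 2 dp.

k = -0.59, C = 3.68

Taking logs, ln P = k·h + ln C, so regress ln P on h.
XᵀX = [[88.0000, 18.0000]; [18.0000, 5]], rhs = [-28.3253, -4.0772]ᵀ  (here Σh = 18.0000, Σ(h)² = 88.0000, Σln P = -4.0772, Σh·ln P = -28.3253).
Slope k = (n·Σh·ln P − Σh·Σln P)/(n·Σ(h)² − (Σh)²) = (5·-28.3253 − 18.0000·-4.0772)/116.0000 = -0.58826; ln C = (Σln P − k·Σh)/n = 1.30229, so C = exp(1.30229) = 3.67771.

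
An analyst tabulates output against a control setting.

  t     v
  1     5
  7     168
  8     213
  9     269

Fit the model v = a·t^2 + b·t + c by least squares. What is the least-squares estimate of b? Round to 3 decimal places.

Sums needed: Σt^2·t^2 = 13059, Σt^2·t = 1585, Σt^2 = 195, Σt·t = 195, Σt = 25, Σ1 = 4.
And Σt^2·v = 43658, Σt·v = 5306, Σv = 655.
So MᵀM·[a, b, c]ᵀ = Mᵀv: [[13059, 1585, 195]; [1585, 195, 25]; [195, 25, 4]]·[a, b, c]ᵀ = [43658, 5306, 655]ᵀ.
Solving the 3×3 system (Gaussian elimination) gives a = 2085/706, b = 11899/3530, c = -455/353.

b = 3.371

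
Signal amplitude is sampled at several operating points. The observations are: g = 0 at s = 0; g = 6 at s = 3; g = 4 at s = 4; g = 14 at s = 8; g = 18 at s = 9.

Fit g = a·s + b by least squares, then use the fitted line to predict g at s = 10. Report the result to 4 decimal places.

The normal system AᵀA·[a, b]ᵀ = Aᵀg is [[170, 24]; [24, 5]]·[a, b]ᵀ = [308, 42]ᵀ.
Eliminating b: 5·(row 1) − 24·(row 2) gives 274·a = 5·308 − 24·42 = 532, so a = 266/137.
Then b = (42 − 24·(266/137))/5 = -126/137.
At s = 10: ĝ = (266/137)·(10) + (-126/137)·(1) = 2534/137.

ĝ = 18.4964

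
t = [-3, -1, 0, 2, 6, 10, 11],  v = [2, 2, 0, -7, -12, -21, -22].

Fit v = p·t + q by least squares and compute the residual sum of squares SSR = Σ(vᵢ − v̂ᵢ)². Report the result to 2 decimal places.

Normal-equation sums: Σt·t = 271, Σt = 25, Σ1 = 7.
For Xᵀv: Σt·v = -546, Σv = -58.
XᵀX·[p, q]ᵀ = Xᵀv becomes [[271, 25]; [25, 7]]·[p, q]ᵀ = [-546, -58]ᵀ.
Eliminating q: 7·(row 1) − 25·(row 2) gives 1272·p = 7·(-546) − 25·(-58) = -2372, so p = -593/318.
Then q = ((-58) − 25·(-593/318))/7 = -517/318.
Residuals: -313/159, 280/159, 517/318, -523/318, 259/318, -77/106, 22/159; SSR = 2152/159.

SSR = 13.53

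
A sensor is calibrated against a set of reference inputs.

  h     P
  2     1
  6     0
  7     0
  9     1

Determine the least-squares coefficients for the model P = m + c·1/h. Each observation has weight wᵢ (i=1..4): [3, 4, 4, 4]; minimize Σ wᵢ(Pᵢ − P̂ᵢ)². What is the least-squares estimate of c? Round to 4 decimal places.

c = 1.4493

Compute the Gram sums: Σwᵢ·1 = 15, Σwᵢ·1/h = 401/126, Σwᵢ·1/h·1/h = 15751/15876.
Right-hand side: Σwᵢ·P = 7, Σwᵢ·1/h·P = 35/18.
Eliminating c: (15751/15876)·(row 1) − (401/126)·(row 2) gives (18866/3969)·m = (15751/15876)·7 − (401/126)·(35/18) = 143/189, so m = 3003/18866.
Then c = ((35/18) − (401/126)·(3003/18866))/(15751/15876) = 13671/9433.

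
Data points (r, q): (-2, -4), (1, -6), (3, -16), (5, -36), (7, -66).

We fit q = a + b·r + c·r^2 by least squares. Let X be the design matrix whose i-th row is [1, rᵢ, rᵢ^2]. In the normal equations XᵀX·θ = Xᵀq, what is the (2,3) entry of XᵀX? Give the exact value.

488

Row 2 ↔ basis r, column 3 ↔ basis r^2, so (XᵀX)_{2,3} = Σᵢ (r)·(r^2) = (-2)·(4) + (1)·(1) + (3)·(9) + (5)·(25) + (7)·(49) = 488.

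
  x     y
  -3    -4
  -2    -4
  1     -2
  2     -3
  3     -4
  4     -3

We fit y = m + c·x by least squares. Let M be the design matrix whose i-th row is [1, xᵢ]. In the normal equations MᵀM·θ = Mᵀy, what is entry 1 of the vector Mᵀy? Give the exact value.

Entry 1 ↔ basis 1, so (Mᵀy)_{1} = Σᵢ yᵢ = (1)·(-4) + (1)·(-4) + (1)·(-2) + (1)·(-3) + (1)·(-4) + (1)·(-3) = -20.

-20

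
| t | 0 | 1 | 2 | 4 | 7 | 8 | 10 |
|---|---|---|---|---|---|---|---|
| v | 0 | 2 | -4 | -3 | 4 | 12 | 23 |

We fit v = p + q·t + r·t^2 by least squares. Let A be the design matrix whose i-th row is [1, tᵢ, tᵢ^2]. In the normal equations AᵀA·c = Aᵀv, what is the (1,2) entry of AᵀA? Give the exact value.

Row 1 ↔ basis 1, column 2 ↔ basis t, so (AᵀA)_{1,2} = Σᵢ t = (1)·(0) + (1)·(1) + (1)·(2) + (1)·(4) + (1)·(7) + (1)·(8) + (1)·(10) = 32.

32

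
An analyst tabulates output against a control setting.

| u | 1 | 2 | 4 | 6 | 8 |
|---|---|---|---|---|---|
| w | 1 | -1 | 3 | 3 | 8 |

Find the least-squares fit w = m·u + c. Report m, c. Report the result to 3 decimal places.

Sums needed: Σu·u = 121, Σu = 21, Σ1 = 5.
And Σu·w = 93, Σw = 14.
det = 121·5 − 21² = 164.
m = (93·5 − 21·14)/164 = 171/164; c = (121·14 − 21·93)/164 = -259/164.

m = 1.043, c = -1.579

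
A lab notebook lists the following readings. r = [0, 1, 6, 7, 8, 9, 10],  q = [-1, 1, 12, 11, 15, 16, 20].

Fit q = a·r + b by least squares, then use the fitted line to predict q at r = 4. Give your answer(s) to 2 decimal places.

q̂ = 6.88

Forming XᵀX = [[331, 41]; [41, 7]] and Xᵀq = [614, 74]ᵀ gives XᵀX·[a, b]ᵀ = Xᵀq.
Determinant 331·7 − 41² = 636.
a = (614·7 − 41·74)/636 = 316/159; b = (331·74 − 41·614)/636 = -170/159.
At r = 4: q̂ = (316/159)·(4) + (-170/159)·(1) = 1094/159.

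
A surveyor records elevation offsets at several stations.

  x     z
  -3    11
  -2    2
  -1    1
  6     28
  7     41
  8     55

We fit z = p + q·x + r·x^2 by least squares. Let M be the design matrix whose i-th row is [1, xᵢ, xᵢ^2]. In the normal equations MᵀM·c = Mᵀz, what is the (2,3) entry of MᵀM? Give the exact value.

1035

Row 2 ↔ basis x, column 3 ↔ basis x^2, so (MᵀM)_{2,3} = Σᵢ (x)·(x^2) = (-3)·(9) + (-2)·(4) + (-1)·(1) + (6)·(36) + (7)·(49) + (8)·(64) = 1035.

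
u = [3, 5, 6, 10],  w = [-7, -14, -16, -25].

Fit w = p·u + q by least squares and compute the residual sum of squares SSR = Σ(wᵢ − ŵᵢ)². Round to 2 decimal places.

SSR = 2.50

Compute the Gram sums: Σu·u = 170, Σu = 24, Σ1 = 4.
Right-hand side: Σu·w = -437, Σw = -62.
Determinant 170·4 − 24² = 104.
p = ((-437)·4 − 24·(-62))/104 = -5/2; q = (170·(-62) − 24·(-437))/104 = -1/2.
Residuals: 1, -1, -1/2, 1/2; SSR = 5/2.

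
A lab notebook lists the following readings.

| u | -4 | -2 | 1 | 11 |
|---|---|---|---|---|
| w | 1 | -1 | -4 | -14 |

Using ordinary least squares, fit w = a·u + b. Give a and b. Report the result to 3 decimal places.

The normal equations are: 142·a + 6·b = -160;  6·a + 4·b = -18.
Δ = 142·4 − 6² = 532.
a = ((-160)·4 − 6·(-18))/532 = -1; b = (142·(-18) − 6·(-160))/532 = -3.

a = -1.000, b = -3.000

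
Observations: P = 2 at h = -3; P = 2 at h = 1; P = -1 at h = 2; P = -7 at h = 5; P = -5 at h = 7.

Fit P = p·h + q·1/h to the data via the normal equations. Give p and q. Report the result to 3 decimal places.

The normal system MᵀM·[p, q]ᵀ = MᵀP is [[88, 5]; [5, 62689/44100]]·[p, q]ᵀ = [-76, -269/210]ᵀ.
det = 88·(62689/44100) − 5² = 1103533/11025.
p = ((-76)·(62689/44100) − 5·(-269/210))/(1103533/11025) = -2240957/2207066; q = (88·(-269/210) − 5·(-76))/(1103533/11025) = 2946720/1103533.

p = -1.015, q = 2.670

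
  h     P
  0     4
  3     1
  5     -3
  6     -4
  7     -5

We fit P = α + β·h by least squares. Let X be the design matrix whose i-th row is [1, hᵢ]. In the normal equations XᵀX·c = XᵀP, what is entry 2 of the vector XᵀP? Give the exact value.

-71

Entry 2 ↔ basis h, so (XᵀP)_{2} = Σᵢ (h)·Pᵢ = (0)·(4) + (3)·(1) + (5)·(-3) + (6)·(-4) + (7)·(-5) = -71.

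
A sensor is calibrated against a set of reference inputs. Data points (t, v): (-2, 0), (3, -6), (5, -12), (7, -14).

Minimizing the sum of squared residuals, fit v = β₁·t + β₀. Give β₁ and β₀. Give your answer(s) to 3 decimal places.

Normal-equation sums: Σt·t = 87, Σt = 13, Σ1 = 4.
And Σt·v = -176, Σv = -32.
det = 87·4 − 13² = 179.
β₁ = ((-176)·4 − 13·(-32))/179 = -288/179; β₀ = (87·(-32) − 13·(-176))/179 = -496/179.

β₁ = -1.609, β₀ = -2.771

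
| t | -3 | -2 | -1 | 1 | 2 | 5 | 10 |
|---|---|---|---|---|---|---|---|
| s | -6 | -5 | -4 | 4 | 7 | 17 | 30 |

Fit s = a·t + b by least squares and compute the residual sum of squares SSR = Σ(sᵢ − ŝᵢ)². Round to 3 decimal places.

SSR = 9.344

Compute the Gram sums: Σt·t = 144, Σt = 12, Σ1 = 7.
Moment sums: Σt·s = 435, Σs = 43.
So AᵀA·[a, b]ᵀ = Aᵀs: [[144, 12]; [12, 7]]·[a, b]ᵀ = [435, 43]ᵀ.
Δ = 144·7 − 12² = 864.
a = (435·7 − 12·43)/864 = 281/96; b = (144·43 − 12·435)/864 = 9/8.
Residuals: 53/32, -13/48, -211/96, -5/96, 1/48, 119/96, -19/48; SSR = 299/32.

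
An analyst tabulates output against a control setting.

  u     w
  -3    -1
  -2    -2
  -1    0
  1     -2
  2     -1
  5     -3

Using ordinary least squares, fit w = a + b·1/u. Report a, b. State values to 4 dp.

a = -1.5165, b = -0.7427

With design matrix X, XᵀX = [[6, -2/15]; [-2/15, 1193/450]] and Xᵀw = [-9, -53/30]ᵀ.
Δ = 6·(1193/450) − (-2/15)² = 143/9.
a = ((-9)·(1193/450) − (-2/15)·(-53/30))/(143/9) = -10843/7150; b = (6·(-53/30) − (-2/15)·(-9))/(143/9) = -531/715.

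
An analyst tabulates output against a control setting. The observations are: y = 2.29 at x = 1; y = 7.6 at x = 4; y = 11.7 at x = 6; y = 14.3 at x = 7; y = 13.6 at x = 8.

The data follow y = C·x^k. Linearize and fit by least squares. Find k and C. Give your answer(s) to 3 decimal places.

k = 0.897, C = 2.281

With ln yᵢ as the transformed response and ln xᵢ as the regressor:
Σln x = 7.2034, Σ(ln x)² = 13.2429, Σln y = 10.5866, Σln x·ln y = 17.8227.
Normal system: [[13.2429, 7.2034]; [7.2034, 5]]·[k, ln C]ᵀ = [17.8227, 10.5866]ᵀ.
Slope k = (n·Σln x·ln y − Σln x·Σln y)/(n·Σ(ln x)² − (Σln x)²) = (5·17.8227 − 7.2034·10.5866)/14.3252 = 0.89729; ln C = (Σln y − k·Σln x)/n = 0.82462, so C = exp(0.82462) = 2.28101.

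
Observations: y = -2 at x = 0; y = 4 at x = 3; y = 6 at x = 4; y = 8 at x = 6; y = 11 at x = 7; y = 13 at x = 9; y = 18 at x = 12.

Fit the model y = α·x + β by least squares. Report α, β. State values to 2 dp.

α = 1.63, β = -1.24

The normal system MᵀM·[α, β]ᵀ = Mᵀy is [[335, 41]; [41, 7]]·[α, β]ᵀ = [494, 58]ᵀ.
Determinant 335·7 − 41² = 664.
α = (494·7 − 41·58)/664 = 135/83; β = (335·58 − 41·494)/664 = -103/83.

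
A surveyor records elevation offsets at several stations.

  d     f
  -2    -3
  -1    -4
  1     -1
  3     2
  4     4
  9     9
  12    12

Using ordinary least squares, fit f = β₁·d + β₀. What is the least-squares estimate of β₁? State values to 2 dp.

Forming MᵀM = [[256, 26]; [26, 7]] and Mᵀf = [256, 19]ᵀ gives MᵀM·[β₁, β₀]ᵀ = Mᵀf.
Eliminating β₀: 7·(row 1) − 26·(row 2) gives 1116·β₁ = 7·256 − 26·19 = 1298, so β₁ = 649/558.
Then β₀ = (19 − 26·(649/558))/7 = -448/279.

β₁ = 1.16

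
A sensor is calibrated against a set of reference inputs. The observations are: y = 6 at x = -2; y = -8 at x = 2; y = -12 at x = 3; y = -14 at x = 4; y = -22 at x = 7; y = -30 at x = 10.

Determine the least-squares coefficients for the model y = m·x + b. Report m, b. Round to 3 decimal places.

m = -2.953, b = -1.519

The normal system AᵀA·[m, b]ᵀ = Aᵀy is [[182, 24]; [24, 6]]·[m, b]ᵀ = [-574, -80]ᵀ.
Eliminating b: 6·(row 1) − 24·(row 2) gives 516·m = 6·(-574) − 24·(-80) = -1524, so m = -127/43.
Then b = ((-80) − 24·(-127/43))/6 = -196/129.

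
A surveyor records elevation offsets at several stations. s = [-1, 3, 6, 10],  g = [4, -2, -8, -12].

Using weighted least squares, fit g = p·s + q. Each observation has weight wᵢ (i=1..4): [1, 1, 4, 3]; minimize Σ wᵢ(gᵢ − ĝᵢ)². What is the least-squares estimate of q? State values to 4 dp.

q = 1.5874

Forming MᵀWM = [[454, 56]; [56, 9]] and MᵀWg = [-562, -66]ᵀ gives MᵀWM·[p, q]ᵀ = MᵀWg.
Δ = 454·9 − 56² = 950.
p = ((-562)·9 − 56·(-66))/950 = -681/475; q = (454·(-66) − 56·(-562))/950 = 754/475.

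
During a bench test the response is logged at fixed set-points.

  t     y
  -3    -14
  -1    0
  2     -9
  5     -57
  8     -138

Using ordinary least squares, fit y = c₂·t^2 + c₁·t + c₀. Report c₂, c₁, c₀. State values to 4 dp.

Normal-equation sums: Σt^2·t^2 = 4819, Σt^2·t = 617, Σt^2 = 103, Σt·t = 103, Σt = 11, Σ1 = 5.
And Σt^2·y = -10419, Σt·y = -1365, Σy = -218.
AᵀA·[c₂, c₁, c₀]ᵀ = Aᵀy becomes [[4819, 617, 103]; [617, 103, 11]; [103, 11, 5]]·[c₂, c₁, c₀]ᵀ = [-10419, -1365, -218]ᵀ.
Inverting the 3×3 Gram matrix, [c₂, c₁, c₀]ᵀ = [-33745/16702, -20481/16702, 857/1193]ᵀ.

c₂ = -2.0204, c₁ = -1.2263, c₀ = 0.7184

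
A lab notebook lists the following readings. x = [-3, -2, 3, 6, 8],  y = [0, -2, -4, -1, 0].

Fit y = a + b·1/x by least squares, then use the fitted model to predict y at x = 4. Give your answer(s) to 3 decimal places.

ŷ = -1.855

Forming AᵀA = [[5, -5/24]; [-5/24, 33/64]] and Aᵀy = [-7, -1/2]ᵀ gives AᵀA·[a, b]ᵀ = Aᵀy.
Eliminating b: (33/64)·(row 1) − (-5/24)·(row 2) gives (365/144)·a = (33/64)·(-7) − (-5/24)·(-1/2) = -713/192, so a = -2139/1460.
Then b = ((-1/2) − (-5/24)·(-2139/1460))/(33/64) = -114/73.
At x = 4: ŷ = (-2139/1460)·(1) + (-114/73)·(1/4) = -2709/1460.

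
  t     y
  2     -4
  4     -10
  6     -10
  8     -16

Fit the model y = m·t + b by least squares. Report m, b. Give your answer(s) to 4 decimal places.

m = -1.8000, b = -1.0000

Setting ∂/∂m … = 0 gives: 120·m + 20·b = -236;  20·m + 4·b = -40.
(Σt·t = 120, Σt = 20, Σ1 = 4, Σt·y = -236, Σy = -40.)
Δ = 120·4 − 20² = 80.
m = ((-236)·4 − 20·(-40))/80 = -9/5; b = (120·(-40) − 20·(-236))/80 = -1.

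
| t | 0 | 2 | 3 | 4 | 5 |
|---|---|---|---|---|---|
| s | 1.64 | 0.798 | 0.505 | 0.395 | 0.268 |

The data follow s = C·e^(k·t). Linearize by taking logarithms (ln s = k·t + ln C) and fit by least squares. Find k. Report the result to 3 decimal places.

With ln sᵢ as the transformed response and tᵢ as the regressor:
Sums: Σt = 14.0000, Σ(t)² = 54.0000, Σln s = -2.6598, Σt·ln s = -12.8002.
Normal system: [[54.0000, 14.0000]; [14.0000, 5]]·[k, ln C]ᵀ = [-12.8002, -2.6598]ᵀ.
Δ = 54.0000·5 − (14.0000)² = 74.0000; k = (-12.8002·5 − 14.0000·-2.6598)/74.0000 = -0.36168, ln C = (54.0000·-2.6598 − 14.0000·-12.8002)/74.0000 = 0.48074.

k = -0.362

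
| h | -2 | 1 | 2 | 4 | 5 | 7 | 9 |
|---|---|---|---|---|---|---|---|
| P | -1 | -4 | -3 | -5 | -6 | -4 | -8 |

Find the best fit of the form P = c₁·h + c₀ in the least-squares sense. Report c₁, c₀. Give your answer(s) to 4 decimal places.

The normal system XᵀX·[c₁, c₀]ᵀ = XᵀP is [[180, 26]; [26, 7]]·[c₁, c₀]ᵀ = [-158, -31]ᵀ.
det = 180·7 − 26² = 584.
c₁ = ((-158)·7 − 26·(-31))/584 = -75/146; c₀ = (180·(-31) − 26·(-158))/584 = -184/73.

c₁ = -0.5137, c₀ = -2.5205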